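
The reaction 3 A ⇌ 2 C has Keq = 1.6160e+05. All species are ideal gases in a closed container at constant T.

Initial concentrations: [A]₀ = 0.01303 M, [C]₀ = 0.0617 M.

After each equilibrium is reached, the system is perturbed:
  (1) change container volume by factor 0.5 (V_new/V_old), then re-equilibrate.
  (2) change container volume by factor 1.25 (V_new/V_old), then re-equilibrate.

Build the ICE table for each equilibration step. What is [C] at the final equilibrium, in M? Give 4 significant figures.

[C]_eq = 0.1098 M

Q₀ = 1721 vs Keq = 1.6160e+05 ⇒ Q<K, forward
Step 1:
                  A         C
  init      0.01303    0.0617
  Δ       -0.009961  0.006641
  eq       0.003069   0.06834
  solve Keq expr → x = 0.00332; check Q = 1.6160e+05
Then change container volume by factor 0.5 (V_new/V_old).
Step 2:
                  A         C
  init     0.006138    0.1367
  Δ       -0.001246 8.3098e-04
  eq       0.004891    0.1375
  solve Keq expr → x = 4.1549e-04; check Q = 1.6160e+05
Then change container volume by factor 1.25 (V_new/V_old).
Step 3:
                  A         C
  init     0.003913      0.11
  Δ       2.9709e-04 -1.9806e-04
  eq        0.00421    0.1098
  solve Keq expr → x = -9.9029e-05; check Q = 1.6160e+05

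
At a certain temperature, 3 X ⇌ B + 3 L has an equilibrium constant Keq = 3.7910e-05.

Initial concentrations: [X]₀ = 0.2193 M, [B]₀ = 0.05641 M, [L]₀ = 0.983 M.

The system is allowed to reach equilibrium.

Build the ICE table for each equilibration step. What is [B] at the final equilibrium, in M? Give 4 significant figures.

[B]_eq = 4.1254e-06 M

Q₀ = 5.08 vs Keq = 3.7910e-05 ⇒ Q>K, reverse
Step 1:
                    X           B           L
  Initial      0.2193     0.05641       0.983
  Change       0.1692    -0.05641     -0.1692
  Equil        0.3885  4.1254e-06      0.8138
  solve Keq expr → x = -0.05641; check Q = 3.7910e-05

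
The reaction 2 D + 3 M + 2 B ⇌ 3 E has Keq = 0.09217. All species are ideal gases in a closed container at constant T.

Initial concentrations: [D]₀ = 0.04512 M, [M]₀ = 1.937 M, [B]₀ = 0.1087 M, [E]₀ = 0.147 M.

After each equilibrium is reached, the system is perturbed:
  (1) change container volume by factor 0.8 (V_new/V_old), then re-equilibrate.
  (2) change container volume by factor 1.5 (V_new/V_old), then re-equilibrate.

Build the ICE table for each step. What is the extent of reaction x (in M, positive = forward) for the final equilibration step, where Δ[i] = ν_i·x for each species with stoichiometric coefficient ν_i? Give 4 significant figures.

x = -0.006312 M

Q₀ = 18.17 vs Keq = 0.09217 ⇒ Q>K, reverse
Step 1:
                   D          M          B          E
  Initial    0.04512      1.937     0.1087      0.147
  Change     0.05759    0.08638    0.05759   -0.08638
  Equil       0.1027      2.023     0.1663    0.06062
  solve Keq expr → x = -0.02879; check Q = 0.09217
Then change container volume by factor 0.8 (V_new/V_old).
Step 2:
                   D          M          B          E
  Initial     0.1284      2.529     0.2079    0.07577
  Change    -0.01092   -0.01638   -0.01092    0.01638
  Equil       0.1175      2.513     0.1969    0.09215
  solve Keq expr → x = 0.005461; check Q = 0.09217
Then change container volume by factor 1.5 (V_new/V_old).
Step 3:
                   D          M          B          E
  Initial    0.07831      1.675     0.1313    0.06144
  Change     0.01262    0.01894    0.01262   -0.01894
  Equil      0.09093      1.694     0.1439     0.0425
  solve Keq expr → x = -0.006312; check Q = 0.09217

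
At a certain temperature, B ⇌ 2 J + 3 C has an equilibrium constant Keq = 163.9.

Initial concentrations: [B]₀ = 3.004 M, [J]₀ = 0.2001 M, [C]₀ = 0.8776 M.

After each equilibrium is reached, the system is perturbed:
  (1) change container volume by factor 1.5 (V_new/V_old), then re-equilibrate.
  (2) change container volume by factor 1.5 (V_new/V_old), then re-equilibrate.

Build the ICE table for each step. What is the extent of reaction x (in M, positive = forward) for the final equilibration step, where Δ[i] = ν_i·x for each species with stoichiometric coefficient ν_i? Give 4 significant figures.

x = 0.2101 M

Q₀ = 0.009009 vs Keq = 163.9 ⇒ Q<K, forward
Step 1:
                   B          J          C
  init         3.004     0.2001     0.8776
  Δ           -1.033      2.066      3.099
  eq           1.971      2.266      3.977
  solve Keq expr → x = 1.033; check Q = 163.9
Then change container volume by factor 1.5 (V_new/V_old).
Step 2:
                   B          J          C
  init         1.314      1.511      2.651
  Δ          -0.2665     0.5331     0.7996
  eq           1.047      2.044      3.451
  solve Keq expr → x = 0.2665; check Q = 163.9
Then change container volume by factor 1.5 (V_new/V_old).
Step 3:
                   B          J          C
  init        0.6983      1.363      2.301
  Δ          -0.2101     0.4202     0.6303
  eq          0.4882      1.783      2.931
  solve Keq expr → x = 0.2101; check Q = 163.9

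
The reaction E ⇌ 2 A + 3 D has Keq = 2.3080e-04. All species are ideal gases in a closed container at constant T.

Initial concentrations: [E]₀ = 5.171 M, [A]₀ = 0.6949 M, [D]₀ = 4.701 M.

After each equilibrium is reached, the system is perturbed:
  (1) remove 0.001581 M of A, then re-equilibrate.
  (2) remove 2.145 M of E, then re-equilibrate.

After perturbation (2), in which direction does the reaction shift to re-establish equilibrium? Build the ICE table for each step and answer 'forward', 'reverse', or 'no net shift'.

Q₀ = 9.702 vs Keq = 2.3080e-04 ⇒ Q>K, reverse
Step 1:
                  E         A         D
  Initial     5.171    0.6949     4.701
  Change     0.3449   -0.6898    -1.035
  Equil       5.516  0.005083     3.666
  solve Keq expr → x = -0.3449; check Q = 2.3080e-04
Then remove 0.001581 M of A.
Step 2:
                  E         A         D
  Initial     5.516  0.003502     3.666
  Change  -7.8786e-04  0.001576  0.002364
  Equil       5.515  0.005077     3.669
  solve Keq expr → x = 7.8786e-04; check Q = 2.3080e-04
Then remove 2.145 M of E.
Step 3:
                  E         A         D
  Initial      3.37  0.005077     3.669
  Change  5.5266e-04 -0.001105 -0.001658
  Equil       3.371  0.003972     3.667
  solve Keq expr → x = -5.5266e-04; check Q = 2.3080e-04

Direction: reverse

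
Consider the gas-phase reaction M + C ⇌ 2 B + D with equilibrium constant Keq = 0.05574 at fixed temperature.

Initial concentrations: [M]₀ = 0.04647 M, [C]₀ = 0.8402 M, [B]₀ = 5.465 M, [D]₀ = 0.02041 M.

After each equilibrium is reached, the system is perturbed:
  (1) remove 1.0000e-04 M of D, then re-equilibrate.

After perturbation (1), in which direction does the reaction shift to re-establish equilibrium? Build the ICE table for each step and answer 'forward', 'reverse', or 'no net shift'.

Direction: forward

Q₀ = 15.61 vs Keq = 0.05574 ⇒ Q>K, reverse
Step 1:
                   M          C          B          D
  Initial    0.04647     0.8402      5.465    0.02041
  Change      0.0203     0.0203    -0.0406    -0.0203
  Equil      0.06677     0.8605      5.424 1.0884e-04
  solve Keq expr → x = -0.0203; check Q = 0.05574
Then remove 1.0000e-04 M of D.
Step 2:
                   M          C          B          D
  Initial    0.06677     0.8605      5.424 8.8439e-06
  Change  -9.9817e-05 -9.9817e-05 1.9963e-04 9.9817e-05
  Equil      0.06667     0.8604      5.425 1.0866e-04
  solve Keq expr → x = 9.9817e-05; check Q = 0.05574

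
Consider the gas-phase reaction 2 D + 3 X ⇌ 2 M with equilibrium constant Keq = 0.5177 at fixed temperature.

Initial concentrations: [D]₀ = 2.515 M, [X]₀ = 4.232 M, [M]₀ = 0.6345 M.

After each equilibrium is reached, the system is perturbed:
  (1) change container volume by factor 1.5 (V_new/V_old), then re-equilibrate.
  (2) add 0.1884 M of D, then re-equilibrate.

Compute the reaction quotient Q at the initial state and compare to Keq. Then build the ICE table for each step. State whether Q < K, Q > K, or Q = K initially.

Q₀ = 8.3975e-04 vs Keq = 0.5177 ⇒ Q<K, forward
Step 1:
                    D           X           M
  Initial       2.515       4.232      0.6345
  Change       -1.482      -2.223       1.482
  Equil         1.033       2.009       2.116
  solve Keq expr → x = 0.741; check Q = 0.5177
Then change container volume by factor 1.5 (V_new/V_old).
Step 2:
                    D           X           M
  Initial      0.6887       1.339       1.411
  Change       0.1693       0.254     -0.1693
  Equil         0.858       1.593       1.242
  solve Keq expr → x = -0.08467; check Q = 0.5177
Then add 0.1884 M of D.
Step 3:
                    D           X           M
  Initial       1.046       1.593       1.242
  Change     -0.06154    -0.09231     0.06154
  Equil        0.9849       1.501       1.303
  solve Keq expr → x = 0.03077; check Q = 0.5177

Q₀ = 8.3975e-04; Q < K (proceeds forward)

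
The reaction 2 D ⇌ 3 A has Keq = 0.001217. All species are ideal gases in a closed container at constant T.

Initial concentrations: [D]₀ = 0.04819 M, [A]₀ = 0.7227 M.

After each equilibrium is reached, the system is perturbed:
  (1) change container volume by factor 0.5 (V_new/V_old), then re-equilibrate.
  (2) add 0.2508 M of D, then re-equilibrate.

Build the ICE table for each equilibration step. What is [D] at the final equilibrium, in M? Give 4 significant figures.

[D]_eq = 1.229 M

Q₀ = 162.5 vs Keq = 0.001217 ⇒ Q>K, reverse
Step 1:
                    D           A
  I           0.04819      0.7227
  C            0.4378     -0.6567
  E             0.486       0.066
  solve Keq expr → x = -0.2189; check Q = 0.001217
Then change container volume by factor 0.5 (V_new/V_old).
Step 2:
                    D           A
  I             0.972       0.132
  C           0.01733    -0.02599
  E            0.9893       0.106
  solve Keq expr → x = -0.008663; check Q = 0.001217
Then add 0.2508 M of D.
Step 3:
                    D           A
  I              1.24       0.106
  C            -0.011      0.0165
  E             1.229      0.1225
  solve Keq expr → x = 0.005501; check Q = 0.001217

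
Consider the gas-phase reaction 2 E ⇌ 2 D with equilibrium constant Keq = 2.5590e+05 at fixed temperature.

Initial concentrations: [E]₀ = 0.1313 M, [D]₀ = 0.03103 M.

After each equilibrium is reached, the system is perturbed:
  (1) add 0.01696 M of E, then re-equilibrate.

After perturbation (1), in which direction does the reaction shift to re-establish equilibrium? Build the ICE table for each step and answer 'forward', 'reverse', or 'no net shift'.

Q₀ = 0.05585 vs Keq = 2.5590e+05 ⇒ Q<K, forward
Step 1:
                    E           D
  Initial      0.1313     0.03103
  Change       -0.131       0.131
  Equil    3.2026e-04       0.162
  solve Keq expr → x = 0.06549; check Q = 2.5590e+05
Then add 0.01696 M of E.
Step 2:
                    E           D
  Initial     0.01728       0.162
  Change     -0.01693     0.01693
  Equil    3.5372e-04      0.1789
  solve Keq expr → x = 0.008463; check Q = 2.5590e+05

Direction: forward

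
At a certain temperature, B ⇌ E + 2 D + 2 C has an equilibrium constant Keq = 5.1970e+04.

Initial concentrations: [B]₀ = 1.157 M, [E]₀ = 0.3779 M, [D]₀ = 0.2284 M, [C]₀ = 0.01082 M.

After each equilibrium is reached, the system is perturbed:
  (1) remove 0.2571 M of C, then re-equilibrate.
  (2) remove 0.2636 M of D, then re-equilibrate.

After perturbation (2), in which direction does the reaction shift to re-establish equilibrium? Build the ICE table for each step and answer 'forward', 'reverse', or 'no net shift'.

Direction: forward

Q₀ = 1.9948e-06 vs Keq = 5.1970e+04 ⇒ Q<K, forward
Step 1:
                  B         E         D         C
  init        1.157    0.3779    0.2284   0.01082
  Δ          -1.156     1.156     2.312     2.312
  eq       0.001028     1.534      2.54     2.323
  solve Keq expr → x = 1.156; check Q = 5.1970e+04
Then remove 0.2571 M of C.
Step 2:
                  B         E         D         C
  init     0.001028     1.534      2.54     2.066
  Δ       -2.1417e-04 2.1417e-04 4.2835e-04 4.2835e-04
  eq      8.1345e-04     1.534     2.541     2.066
  solve Keq expr → x = 2.1417e-04; check Q = 5.1970e+04
Then remove 0.2636 M of D.
Step 3:
                  B         E         D         C
  init    8.1345e-04     1.534     2.277     2.066
  Δ       -1.5958e-04 1.5958e-04 3.1916e-04 3.1916e-04
  eq      6.5387e-04     1.534     2.277     2.066
  solve Keq expr → x = 1.5958e-04; check Q = 5.1970e+04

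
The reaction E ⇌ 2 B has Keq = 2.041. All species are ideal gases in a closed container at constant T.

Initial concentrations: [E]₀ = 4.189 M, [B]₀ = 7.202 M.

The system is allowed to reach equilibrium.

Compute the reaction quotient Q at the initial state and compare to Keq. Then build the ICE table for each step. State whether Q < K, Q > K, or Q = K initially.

Q₀ = 12.38; Q > K (proceeds reverse)

Q₀ = 12.38 vs Keq = 2.041 ⇒ Q>K, reverse
Step 1:
                  E         B
  Initial     4.189     7.202
  Change      1.846    -3.692
  Equil       6.035      3.51
  solve Keq expr → x = -1.846; check Q = 2.041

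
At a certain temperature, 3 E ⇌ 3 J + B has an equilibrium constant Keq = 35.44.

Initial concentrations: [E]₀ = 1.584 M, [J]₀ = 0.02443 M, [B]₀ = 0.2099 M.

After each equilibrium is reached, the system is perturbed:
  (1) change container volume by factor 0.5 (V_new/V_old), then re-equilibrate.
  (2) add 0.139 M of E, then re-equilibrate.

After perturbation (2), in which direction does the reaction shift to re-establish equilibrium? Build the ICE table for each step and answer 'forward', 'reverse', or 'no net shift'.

Direction: forward

Q₀ = 7.7005e-07 vs Keq = 35.44 ⇒ Q<K, forward
Step 1:
                    E           J           B
  Initial       1.584     0.02443      0.2099
  Change       -1.252       1.252      0.4172
  Equil        0.3325       1.276      0.6271
  solve Keq expr → x = 0.4172; check Q = 35.44
Then change container volume by factor 0.5 (V_new/V_old).
Step 2:
                    E           J           B
  Initial       0.665       2.552       1.254
  Change       0.1235     -0.1235    -0.04116
  Equil        0.7885       2.428       1.213
  solve Keq expr → x = -0.04116; check Q = 35.44
Then add 0.139 M of E.
Step 3:
                    E           J           B
  Initial      0.9275       2.428       1.213
  Change     -0.09934     0.09934     0.03311
  Equil        0.8281       2.528       1.246
  solve Keq expr → x = 0.03311; check Q = 35.44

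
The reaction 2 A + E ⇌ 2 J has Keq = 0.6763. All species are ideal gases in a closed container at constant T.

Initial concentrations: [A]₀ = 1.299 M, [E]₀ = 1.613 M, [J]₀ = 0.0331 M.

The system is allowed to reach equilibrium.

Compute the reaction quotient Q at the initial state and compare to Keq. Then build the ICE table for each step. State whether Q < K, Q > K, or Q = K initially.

Q₀ = 4.0253e-04; Q < K (proceeds forward)

Q₀ = 4.0253e-04 vs Keq = 0.6763 ⇒ Q<K, forward
Step 1:
                  A         E         J
  Initial     1.299     1.613    0.0331
  Change    -0.6124   -0.3062    0.6124
  Equil      0.6866     1.307    0.6455
  solve Keq expr → x = 0.3062; check Q = 0.6763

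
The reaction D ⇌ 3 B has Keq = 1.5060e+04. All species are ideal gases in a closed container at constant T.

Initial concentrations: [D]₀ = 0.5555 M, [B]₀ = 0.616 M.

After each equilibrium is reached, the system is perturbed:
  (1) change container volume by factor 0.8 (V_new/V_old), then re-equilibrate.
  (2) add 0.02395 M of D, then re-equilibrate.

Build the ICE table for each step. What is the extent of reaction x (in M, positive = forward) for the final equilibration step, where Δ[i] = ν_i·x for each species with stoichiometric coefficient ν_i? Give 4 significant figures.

x = 0.02383 M

Q₀ = 0.4208 vs Keq = 1.5060e+04 ⇒ Q<K, forward
Step 1:
                    D           B
  Initial      0.5555       0.616
  Change      -0.5547       1.664
  Equil    7.8715e-04        2.28
  solve Keq expr → x = 0.5547; check Q = 1.5060e+04
Then change container volume by factor 0.8 (V_new/V_old).
Step 2:
                    D           B
  Initial  9.8394e-04        2.85
  Change   5.5079e-04   -0.001652
  Equil      0.001535       2.849
  solve Keq expr → x = -5.5079e-04; check Q = 1.5060e+04
Then add 0.02395 M of D.
Step 3:
                    D           B
  Initial     0.02548       2.849
  Change     -0.02383     0.07149
  Equil      0.001653        2.92
  solve Keq expr → x = 0.02383; check Q = 1.5060e+04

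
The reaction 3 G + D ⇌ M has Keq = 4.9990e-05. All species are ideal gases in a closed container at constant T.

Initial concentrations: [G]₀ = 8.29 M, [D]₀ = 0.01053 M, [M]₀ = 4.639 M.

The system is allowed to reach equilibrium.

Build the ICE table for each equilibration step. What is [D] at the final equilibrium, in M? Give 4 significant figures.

Q₀ = 0.7733 vs Keq = 4.9990e-05 ⇒ Q>K, reverse
Step 1:
                    G           D           M
  init           8.29     0.01053       4.639
  Δ             10.46       3.487      -3.487
  eq            18.75       3.497       1.152
  solve Keq expr → x = -3.487; check Q = 4.9990e-05

[D]_eq = 3.497 M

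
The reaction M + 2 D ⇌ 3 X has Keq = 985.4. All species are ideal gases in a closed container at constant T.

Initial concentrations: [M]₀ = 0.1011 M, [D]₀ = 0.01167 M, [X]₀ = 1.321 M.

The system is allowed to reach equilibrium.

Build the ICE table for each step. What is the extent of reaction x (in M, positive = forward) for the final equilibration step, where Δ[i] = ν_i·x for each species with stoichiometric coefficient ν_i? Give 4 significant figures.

Q₀ = 1.6742e+05 vs Keq = 985.4 ⇒ Q>K, reverse
Step 1:
                    M           D           X
  Initial      0.1011     0.01167       1.321
  Change      0.04716     0.09432     -0.1415
  Equil        0.1483       0.106        1.18
  solve Keq expr → x = -0.04716; check Q = 985.4

x = -0.04716 M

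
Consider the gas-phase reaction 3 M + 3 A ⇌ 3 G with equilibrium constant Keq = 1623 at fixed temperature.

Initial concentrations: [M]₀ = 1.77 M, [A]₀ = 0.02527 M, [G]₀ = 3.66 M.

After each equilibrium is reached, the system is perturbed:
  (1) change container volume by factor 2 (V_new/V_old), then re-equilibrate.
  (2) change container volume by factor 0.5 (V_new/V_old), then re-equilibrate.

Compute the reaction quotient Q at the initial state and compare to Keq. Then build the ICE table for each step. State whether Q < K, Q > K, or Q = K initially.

Q₀ = 5.4791e+05; Q > K (proceeds reverse)

Q₀ = 5.4791e+05 vs Keq = 1623 ⇒ Q>K, reverse
Step 1:
                   M          A          G
  init          1.77    0.02527       3.66
  Δ           0.1325     0.1325    -0.1325
  eq           1.903     0.1578      3.527
  solve Keq expr → x = -0.04417; check Q = 1623
Then change container volume by factor 2 (V_new/V_old).
Step 2:
                   M          A          G
  init        0.9513    0.07889      1.764
  Δ          0.06365    0.06365   -0.06365
  eq           1.015     0.1425        1.7
  solve Keq expr → x = -0.02122; check Q = 1623
Then change container volume by factor 0.5 (V_new/V_old).
Step 3:
                   M          A          G
  init          2.03     0.2851        3.4
  Δ          -0.1273    -0.1273     0.1273
  eq           1.903     0.1578      3.527
  solve Keq expr → x = 0.04244; check Q = 1623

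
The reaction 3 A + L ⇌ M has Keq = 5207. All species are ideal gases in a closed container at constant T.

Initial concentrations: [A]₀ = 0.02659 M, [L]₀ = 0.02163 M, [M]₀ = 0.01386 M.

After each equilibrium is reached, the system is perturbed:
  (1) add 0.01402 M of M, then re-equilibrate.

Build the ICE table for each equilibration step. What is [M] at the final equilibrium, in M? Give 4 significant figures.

[M]_eq = 0.0199 M

Q₀ = 3.4084e+04 vs Keq = 5207 ⇒ Q>K, reverse
Step 1:
                  A         L         M
  I         0.02659   0.02163   0.01386
  C         0.01403  0.004677 -0.004677
  E         0.04062   0.02631  0.009183
  solve Keq expr → x = -0.004677; check Q = 5207
Then add 0.01402 M of M.
Step 2:
                  A         L         M
  I         0.04062   0.02631    0.0232
  C        0.009912  0.003304 -0.003304
  E         0.05053   0.02961    0.0199
  solve Keq expr → x = -0.003304; check Q = 5207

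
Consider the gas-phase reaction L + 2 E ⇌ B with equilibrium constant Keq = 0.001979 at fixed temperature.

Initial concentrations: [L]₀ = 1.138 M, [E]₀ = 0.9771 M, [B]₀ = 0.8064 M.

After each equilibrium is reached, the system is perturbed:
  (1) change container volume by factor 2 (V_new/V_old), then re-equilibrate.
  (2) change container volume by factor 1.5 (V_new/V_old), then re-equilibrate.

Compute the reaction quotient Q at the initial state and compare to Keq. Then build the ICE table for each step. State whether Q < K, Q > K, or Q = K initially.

Q₀ = 0.7422; Q > K (proceeds reverse)

Q₀ = 0.7422 vs Keq = 0.001979 ⇒ Q>K, reverse
Step 1:
                  L         E         B
  I           1.138    0.9771    0.8064
  C          0.7819     1.564   -0.7819
  E            1.92     2.541   0.02453
  solve Keq expr → x = -0.7819; check Q = 0.001979
Then change container volume by factor 2 (V_new/V_old).
Step 2:
                  L         E         B
  I          0.9599      1.27   0.01226
  C         0.00908   0.01816  -0.00908
  E           0.969     1.289  0.003184
  solve Keq expr → x = -0.00908; check Q = 0.001979
Then change container volume by factor 1.5 (V_new/V_old).
Step 3:
                  L         E         B
  I           0.646    0.8591  0.002123
  C        0.001172  0.002345 -0.001172
  E          0.6472    0.8614 9.5035e-04
  solve Keq expr → x = -0.001172; check Q = 0.001979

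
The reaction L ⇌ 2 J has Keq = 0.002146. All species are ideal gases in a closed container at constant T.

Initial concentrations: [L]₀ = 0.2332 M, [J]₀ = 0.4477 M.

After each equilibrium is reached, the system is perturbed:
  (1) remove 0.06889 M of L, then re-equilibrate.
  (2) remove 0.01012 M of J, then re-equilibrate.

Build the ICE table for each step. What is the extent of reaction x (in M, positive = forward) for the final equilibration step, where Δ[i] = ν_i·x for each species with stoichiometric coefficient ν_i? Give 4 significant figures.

x = 0.004966 M

Q₀ = 0.8595 vs Keq = 0.002146 ⇒ Q>K, reverse
Step 1:
                  L         J
  init       0.2332    0.4477
  Δ          0.2085   -0.4169
  eq         0.4417   0.03079
  solve Keq expr → x = -0.2085; check Q = 0.002146
Then remove 0.06889 M of L.
Step 2:
                  L         J
  init       0.3728   0.03079
  Δ        0.001228 -0.002456
  eq          0.374   0.02833
  solve Keq expr → x = -0.001228; check Q = 0.002146
Then remove 0.01012 M of J.
Step 3:
                  L         J
  init        0.374   0.01821
  Δ       -0.004966  0.009931
  eq          0.369   0.02814
  solve Keq expr → x = 0.004966; check Q = 0.002146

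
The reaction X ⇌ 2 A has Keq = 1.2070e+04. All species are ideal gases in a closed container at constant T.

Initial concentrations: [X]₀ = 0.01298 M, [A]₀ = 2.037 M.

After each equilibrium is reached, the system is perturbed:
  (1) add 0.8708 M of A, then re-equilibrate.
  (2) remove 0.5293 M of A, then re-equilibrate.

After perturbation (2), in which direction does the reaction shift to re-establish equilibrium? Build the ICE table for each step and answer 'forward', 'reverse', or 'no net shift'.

Q₀ = 319.7 vs Keq = 1.2070e+04 ⇒ Q<K, forward
Step 1:
                    X           A
  I           0.01298       2.037
  C          -0.01263     0.02526
  E        3.5235e-04       2.062
  solve Keq expr → x = 0.01263; check Q = 1.2070e+04
Then add 0.8708 M of A.
Step 2:
                    X           A
  I        3.5235e-04       2.933
  C        3.6004e-04 -7.2008e-04
  E        7.1239e-04       2.932
  solve Keq expr → x = -3.6004e-04; check Q = 1.2070e+04
Then remove 0.5293 M of A.
Step 3:
                    X           A
  I        7.1239e-04       2.403
  C       -2.3378e-04  4.6757e-04
  E        4.7861e-04       2.404
  solve Keq expr → x = 2.3378e-04; check Q = 1.2070e+04

Direction: forward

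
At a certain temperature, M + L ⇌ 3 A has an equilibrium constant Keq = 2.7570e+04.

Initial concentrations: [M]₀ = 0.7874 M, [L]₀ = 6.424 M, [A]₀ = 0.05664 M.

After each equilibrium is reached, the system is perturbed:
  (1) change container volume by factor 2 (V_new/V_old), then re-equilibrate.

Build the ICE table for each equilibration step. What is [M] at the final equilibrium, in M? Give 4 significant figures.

Q₀ = 3.5923e-05 vs Keq = 2.7570e+04 ⇒ Q<K, forward
Step 1:
                   M          L          A
  I           0.7874      6.424    0.05664
  C          -0.7873    -0.7873      2.362
  E       9.1036e-05      5.637      2.419
  solve Keq expr → x = 0.7873; check Q = 2.7570e+04
Then change container volume by factor 2 (V_new/V_old).
Step 2:
                   M          L          A
  I       4.5518e-05      2.818      1.209
  C       -2.2755e-05 -2.2755e-05 6.8265e-05
  E       2.2763e-05      2.818      1.209
  solve Keq expr → x = 2.2755e-05; check Q = 2.7570e+04

[M]_eq = 2.2763e-05 M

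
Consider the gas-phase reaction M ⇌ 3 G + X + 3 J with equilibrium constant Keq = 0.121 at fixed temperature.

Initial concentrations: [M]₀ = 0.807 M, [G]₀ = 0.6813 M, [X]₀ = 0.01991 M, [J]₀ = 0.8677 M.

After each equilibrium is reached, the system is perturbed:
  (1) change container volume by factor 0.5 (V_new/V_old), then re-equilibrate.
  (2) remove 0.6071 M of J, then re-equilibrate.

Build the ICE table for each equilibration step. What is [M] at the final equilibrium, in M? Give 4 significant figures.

[M]_eq = 1.606 M

Q₀ = 0.005097 vs Keq = 0.121 ⇒ Q<K, forward
Step 1:
                   M          G          X          J
  init         0.807     0.6813    0.01991     0.8677
  Δ         -0.07368      0.221    0.07368      0.221
  eq          0.7333     0.9023    0.09359      1.089
  solve Keq expr → x = 0.07368; check Q = 0.121
Then change container volume by factor 0.5 (V_new/V_old).
Step 2:
                   M          G          X          J
  init         1.467      1.805     0.1872      2.177
  Δ            0.168     -0.504     -0.168     -0.504
  eq           1.635      1.301    0.01918      1.673
  solve Keq expr → x = -0.168; check Q = 0.121
Then remove 0.6071 M of J.
Step 3:
                   M          G          X          J
  init         1.635      1.301    0.01918      1.066
  Δ         -0.02854    0.08561    0.02854    0.08561
  eq           1.606      1.386    0.04772      1.152
  solve Keq expr → x = 0.02854; check Q = 0.121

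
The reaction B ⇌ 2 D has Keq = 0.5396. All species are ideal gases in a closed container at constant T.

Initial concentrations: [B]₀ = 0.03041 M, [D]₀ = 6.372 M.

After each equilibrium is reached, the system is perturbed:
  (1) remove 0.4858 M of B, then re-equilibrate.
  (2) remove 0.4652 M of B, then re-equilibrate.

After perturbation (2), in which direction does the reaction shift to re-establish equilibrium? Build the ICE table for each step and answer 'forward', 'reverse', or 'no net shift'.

Direction: reverse

Q₀ = 1335 vs Keq = 0.5396 ⇒ Q>K, reverse
Step 1:
                    B           D
  init        0.03041       6.372
  Δ             2.591      -5.183
  eq            2.622       1.189
  solve Keq expr → x = -2.591; check Q = 0.5396
Then remove 0.4858 M of B.
Step 2:
                    B           D
  init          2.136       1.189
  Δ           0.05149      -0.103
  eq            2.187       1.086
  solve Keq expr → x = -0.05149; check Q = 0.5396
Then remove 0.4652 M of B.
Step 3:
                    B           D
  init          1.722       1.086
  Δ           0.05375     -0.1075
  eq            1.776      0.9789
  solve Keq expr → x = -0.05375; check Q = 0.5396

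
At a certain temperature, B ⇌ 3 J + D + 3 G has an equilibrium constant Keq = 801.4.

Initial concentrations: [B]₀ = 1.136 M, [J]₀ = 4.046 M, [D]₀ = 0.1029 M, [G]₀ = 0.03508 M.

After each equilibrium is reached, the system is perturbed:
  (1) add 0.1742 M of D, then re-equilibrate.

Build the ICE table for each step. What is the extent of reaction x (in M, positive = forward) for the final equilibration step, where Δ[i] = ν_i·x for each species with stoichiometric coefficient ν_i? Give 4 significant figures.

x = -0.02396 M

Q₀ = 2.5900e-04 vs Keq = 801.4 ⇒ Q<K, forward
Step 1:
                    B           J           D           G
  Initial       1.136       4.046      0.1029     0.03508
  Change      -0.5299        1.59      0.5299        1.59
  Equil        0.6061       5.636      0.6328       1.625
  solve Keq expr → x = 0.5299; check Q = 801.4
Then add 0.1742 M of D.
Step 2:
                    B           J           D           G
  Initial      0.6061       5.636       0.807       1.625
  Change      0.02396    -0.07188    -0.02396    -0.07188
  Equil        0.6301       5.564       0.783       1.553
  solve Keq expr → x = -0.02396; check Q = 801.4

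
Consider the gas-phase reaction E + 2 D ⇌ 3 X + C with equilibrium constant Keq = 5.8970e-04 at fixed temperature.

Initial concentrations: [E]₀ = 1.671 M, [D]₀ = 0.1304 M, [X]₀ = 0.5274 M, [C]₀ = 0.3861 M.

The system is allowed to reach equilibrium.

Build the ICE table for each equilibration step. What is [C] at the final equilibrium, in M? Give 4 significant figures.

Q₀ = 1.993 vs Keq = 5.8970e-04 ⇒ Q>K, reverse
Step 1:
                  E         D         X         C
  I           1.671    0.1304    0.5274    0.3861
  C           0.145    0.2901   -0.4351    -0.145
  E           1.816    0.4205   0.09227    0.2411
  solve Keq expr → x = -0.145; check Q = 5.8970e-04

[C]_eq = 0.2411 M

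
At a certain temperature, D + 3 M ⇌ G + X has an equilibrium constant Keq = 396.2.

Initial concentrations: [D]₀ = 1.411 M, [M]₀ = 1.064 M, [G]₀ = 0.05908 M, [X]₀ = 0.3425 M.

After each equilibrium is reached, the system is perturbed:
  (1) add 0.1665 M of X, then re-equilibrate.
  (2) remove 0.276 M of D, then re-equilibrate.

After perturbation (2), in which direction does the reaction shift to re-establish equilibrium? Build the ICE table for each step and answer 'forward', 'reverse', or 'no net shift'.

Q₀ = 0.01191 vs Keq = 396.2 ⇒ Q<K, forward
Step 1:
                    D           M           G           X
  Initial       1.411       1.064     0.05908      0.3425
  Change      -0.3265     -0.9796      0.3265      0.3265
  Equil         1.084     0.08437      0.3856       0.669
  solve Keq expr → x = 0.3265; check Q = 396.2
Then add 0.1665 M of X.
Step 2:
                    D           M           G           X
  Initial       1.084     0.08437      0.3856      0.8355
  Change     0.002064    0.006192   -0.002064   -0.002064
  Equil         1.087     0.09056      0.3836      0.8335
  solve Keq expr → x = -0.002064; check Q = 396.2
Then remove 0.276 M of D.
Step 3:
                    D           M           G           X
  Initial      0.8105     0.09056      0.3836      0.8335
  Change     0.002934    0.008801   -0.002934   -0.002934
  Equil        0.8135     0.09936      0.3806      0.8305
  solve Keq expr → x = -0.002934; check Q = 396.2

Direction: reverse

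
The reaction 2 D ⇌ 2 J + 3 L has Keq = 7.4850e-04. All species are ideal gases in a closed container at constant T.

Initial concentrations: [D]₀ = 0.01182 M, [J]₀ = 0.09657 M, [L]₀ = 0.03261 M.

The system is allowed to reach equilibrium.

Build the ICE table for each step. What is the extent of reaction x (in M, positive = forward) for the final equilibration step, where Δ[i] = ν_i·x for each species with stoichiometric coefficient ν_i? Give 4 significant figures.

x = -0.001765 M

Q₀ = 0.002315 vs Keq = 7.4850e-04 ⇒ Q>K, reverse
Step 1:
                  D         J         L
  init      0.01182   0.09657   0.03261
  Δ        0.003531 -0.003531 -0.005296
  eq        0.01535   0.09304   0.02731
  solve Keq expr → x = -0.001765; check Q = 7.4850e-04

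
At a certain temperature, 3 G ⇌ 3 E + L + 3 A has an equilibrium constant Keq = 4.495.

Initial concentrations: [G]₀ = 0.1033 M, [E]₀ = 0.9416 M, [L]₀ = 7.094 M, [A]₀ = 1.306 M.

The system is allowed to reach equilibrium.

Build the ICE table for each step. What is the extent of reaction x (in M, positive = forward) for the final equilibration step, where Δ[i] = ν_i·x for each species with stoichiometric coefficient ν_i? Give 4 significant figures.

Q₀ = 1.1968e+04 vs Keq = 4.495 ⇒ Q>K, reverse
Step 1:
                  G         E         L         A
  init       0.1033    0.9416     7.094     1.306
  Δ          0.4243   -0.4243   -0.1414   -0.4243
  eq         0.5276    0.5173     6.953    0.8817
  solve Keq expr → x = -0.1414; check Q = 4.495

x = -0.1414 M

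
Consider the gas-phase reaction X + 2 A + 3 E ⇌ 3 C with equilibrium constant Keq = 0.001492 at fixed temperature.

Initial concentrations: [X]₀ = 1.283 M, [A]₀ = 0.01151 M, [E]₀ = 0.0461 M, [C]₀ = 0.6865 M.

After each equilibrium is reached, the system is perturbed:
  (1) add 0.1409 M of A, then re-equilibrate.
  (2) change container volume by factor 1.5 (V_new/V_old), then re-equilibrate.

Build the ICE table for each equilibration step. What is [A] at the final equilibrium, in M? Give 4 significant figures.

[A]_eq = 0.3881 M

Q₀ = 1.9429e+07 vs Keq = 0.001492 ⇒ Q>K, reverse
Step 1:
                  X         A         E         C
  I           1.283   0.01151    0.0461    0.6865
  C          0.2118    0.4236    0.6354   -0.6354
  E           1.495    0.4351    0.6815   0.05112
  solve Keq expr → x = -0.2118; check Q = 0.001492
Then add 0.1409 M of A.
Step 2:
                  X         A         E         C
  I           1.495     0.576    0.6815   0.05112
  C       -0.003069 -0.006138 -0.009207  0.009207
  E           1.492    0.5699    0.6723   0.06033
  solve Keq expr → x = 0.003069; check Q = 0.001492
Then change container volume by factor 1.5 (V_new/V_old).
Step 3:
                  X         A         E         C
  I          0.9945    0.3799    0.4482   0.04022
  C        0.004081  0.008162   0.01224  -0.01224
  E          0.9986    0.3881    0.4604   0.02798
  solve Keq expr → x = -0.004081; check Q = 0.001492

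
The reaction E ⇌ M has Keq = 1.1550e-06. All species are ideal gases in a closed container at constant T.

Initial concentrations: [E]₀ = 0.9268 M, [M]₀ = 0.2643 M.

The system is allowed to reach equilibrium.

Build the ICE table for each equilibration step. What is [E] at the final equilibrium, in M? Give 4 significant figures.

[E]_eq = 1.191 M

Q₀ = 0.2852 vs Keq = 1.1550e-06 ⇒ Q>K, reverse
Step 1:
                   E          M
  Initial     0.9268     0.2643
  Change      0.2643    -0.2643
  Equil        1.191 1.3757e-06
  solve Keq expr → x = -0.2643; check Q = 1.1550e-06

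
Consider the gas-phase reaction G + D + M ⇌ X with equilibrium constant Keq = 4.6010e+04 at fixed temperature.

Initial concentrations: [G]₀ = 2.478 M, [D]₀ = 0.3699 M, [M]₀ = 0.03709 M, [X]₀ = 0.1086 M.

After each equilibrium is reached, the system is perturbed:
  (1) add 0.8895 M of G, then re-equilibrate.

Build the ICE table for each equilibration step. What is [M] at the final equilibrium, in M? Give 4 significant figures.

Q₀ = 3.194 vs Keq = 4.6010e+04 ⇒ Q<K, forward
Step 1:
                    G           D           M           X
  Initial       2.478      0.3699     0.03709      0.1086
  Change     -0.03709    -0.03709    -0.03709     0.03709
  Equil         2.441      0.3328  3.8977e-06      0.1457
  solve Keq expr → x = 0.03709; check Q = 4.6010e+04
Then add 0.8895 M of G.
Step 2:
                    G           D           M           X
  Initial        3.33      0.3328  3.8977e-06      0.1457
  Change  -1.0410e-06 -1.0410e-06 -1.0410e-06  1.0410e-06
  Equil          3.33      0.3328  2.8567e-06      0.1457
  solve Keq expr → x = 1.0410e-06; check Q = 4.6010e+04

[M]_eq = 2.8567e-06 M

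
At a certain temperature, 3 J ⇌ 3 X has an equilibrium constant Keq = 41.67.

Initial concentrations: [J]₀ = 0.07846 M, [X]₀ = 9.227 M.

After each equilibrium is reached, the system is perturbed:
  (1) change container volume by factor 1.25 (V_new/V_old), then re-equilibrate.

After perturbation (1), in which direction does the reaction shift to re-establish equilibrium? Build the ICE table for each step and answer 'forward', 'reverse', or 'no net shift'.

Q₀ = 1.6264e+06 vs Keq = 41.67 ⇒ Q>K, reverse
Step 1:
                   J          X
  init       0.07846      9.227
  Δ            2.005     -2.005
  eq           2.083      7.222
  solve Keq expr → x = -0.6682; check Q = 41.67
Then change container volume by factor 1.25 (V_new/V_old).
Step 2:
                   J          X
  init         1.667      5.778
  Δ                0          0
  eq           1.667      5.778
  solve Keq expr → x = 0; check Q = 41.67

Direction: no net shift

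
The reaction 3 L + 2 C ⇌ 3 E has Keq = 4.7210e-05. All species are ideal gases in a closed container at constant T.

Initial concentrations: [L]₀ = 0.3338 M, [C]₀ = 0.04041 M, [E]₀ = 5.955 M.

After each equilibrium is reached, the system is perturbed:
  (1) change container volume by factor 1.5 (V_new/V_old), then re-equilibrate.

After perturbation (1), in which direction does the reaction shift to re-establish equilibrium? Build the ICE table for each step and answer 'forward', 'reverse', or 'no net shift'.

Direction: reverse

Q₀ = 3.4770e+06 vs Keq = 4.7210e-05 ⇒ Q>K, reverse
Step 1:
                  L         C         E
  init       0.3338   0.04041     5.955
  Δ           5.456     3.638    -5.456
  eq           5.79     3.678    0.4986
  solve Keq expr → x = -1.819; check Q = 4.7210e-05
Then change container volume by factor 1.5 (V_new/V_old).
Step 2:
                  L         C         E
  init         3.86     2.452    0.3324
  Δ         0.07078   0.04719  -0.07078
  eq          3.931     2.499    0.2616
  solve Keq expr → x = -0.02359; check Q = 4.7210e-05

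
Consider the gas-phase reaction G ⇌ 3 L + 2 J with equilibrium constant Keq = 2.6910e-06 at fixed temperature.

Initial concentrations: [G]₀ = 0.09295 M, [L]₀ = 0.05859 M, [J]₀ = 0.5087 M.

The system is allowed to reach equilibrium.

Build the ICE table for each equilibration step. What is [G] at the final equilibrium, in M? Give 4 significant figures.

Q₀ = 5.5994e-04 vs Keq = 2.6910e-06 ⇒ Q>K, reverse
Step 1:
                    G           L           J
  I           0.09295     0.05859      0.5087
  C            0.0159    -0.04771    -0.03181
  E            0.1089     0.01088      0.4769
  solve Keq expr → x = -0.0159; check Q = 2.6910e-06

[G]_eq = 0.1089 M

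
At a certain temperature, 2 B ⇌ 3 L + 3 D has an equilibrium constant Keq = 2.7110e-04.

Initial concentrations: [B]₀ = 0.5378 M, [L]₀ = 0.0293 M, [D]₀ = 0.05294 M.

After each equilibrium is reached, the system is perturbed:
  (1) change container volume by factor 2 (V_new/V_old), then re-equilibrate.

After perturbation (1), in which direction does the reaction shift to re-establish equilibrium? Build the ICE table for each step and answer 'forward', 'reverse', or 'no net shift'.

Direction: forward

Q₀ = 1.2904e-08 vs Keq = 2.7110e-04 ⇒ Q<K, forward
Step 1:
                  B         L         D
  Initial    0.5378    0.0293   0.05294
  Change    -0.1015    0.1522    0.1522
  Equil      0.4363    0.1815    0.2051
  solve Keq expr → x = 0.05073; check Q = 2.7110e-04
Then change container volume by factor 2 (V_new/V_old).
Step 2:
                  B         L         D
  Initial    0.2182   0.09075    0.1026
  Change   -0.03241   0.04862   0.04862
  Equil      0.1858    0.1394    0.1512
  solve Keq expr → x = 0.01621; check Q = 2.7110e-04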